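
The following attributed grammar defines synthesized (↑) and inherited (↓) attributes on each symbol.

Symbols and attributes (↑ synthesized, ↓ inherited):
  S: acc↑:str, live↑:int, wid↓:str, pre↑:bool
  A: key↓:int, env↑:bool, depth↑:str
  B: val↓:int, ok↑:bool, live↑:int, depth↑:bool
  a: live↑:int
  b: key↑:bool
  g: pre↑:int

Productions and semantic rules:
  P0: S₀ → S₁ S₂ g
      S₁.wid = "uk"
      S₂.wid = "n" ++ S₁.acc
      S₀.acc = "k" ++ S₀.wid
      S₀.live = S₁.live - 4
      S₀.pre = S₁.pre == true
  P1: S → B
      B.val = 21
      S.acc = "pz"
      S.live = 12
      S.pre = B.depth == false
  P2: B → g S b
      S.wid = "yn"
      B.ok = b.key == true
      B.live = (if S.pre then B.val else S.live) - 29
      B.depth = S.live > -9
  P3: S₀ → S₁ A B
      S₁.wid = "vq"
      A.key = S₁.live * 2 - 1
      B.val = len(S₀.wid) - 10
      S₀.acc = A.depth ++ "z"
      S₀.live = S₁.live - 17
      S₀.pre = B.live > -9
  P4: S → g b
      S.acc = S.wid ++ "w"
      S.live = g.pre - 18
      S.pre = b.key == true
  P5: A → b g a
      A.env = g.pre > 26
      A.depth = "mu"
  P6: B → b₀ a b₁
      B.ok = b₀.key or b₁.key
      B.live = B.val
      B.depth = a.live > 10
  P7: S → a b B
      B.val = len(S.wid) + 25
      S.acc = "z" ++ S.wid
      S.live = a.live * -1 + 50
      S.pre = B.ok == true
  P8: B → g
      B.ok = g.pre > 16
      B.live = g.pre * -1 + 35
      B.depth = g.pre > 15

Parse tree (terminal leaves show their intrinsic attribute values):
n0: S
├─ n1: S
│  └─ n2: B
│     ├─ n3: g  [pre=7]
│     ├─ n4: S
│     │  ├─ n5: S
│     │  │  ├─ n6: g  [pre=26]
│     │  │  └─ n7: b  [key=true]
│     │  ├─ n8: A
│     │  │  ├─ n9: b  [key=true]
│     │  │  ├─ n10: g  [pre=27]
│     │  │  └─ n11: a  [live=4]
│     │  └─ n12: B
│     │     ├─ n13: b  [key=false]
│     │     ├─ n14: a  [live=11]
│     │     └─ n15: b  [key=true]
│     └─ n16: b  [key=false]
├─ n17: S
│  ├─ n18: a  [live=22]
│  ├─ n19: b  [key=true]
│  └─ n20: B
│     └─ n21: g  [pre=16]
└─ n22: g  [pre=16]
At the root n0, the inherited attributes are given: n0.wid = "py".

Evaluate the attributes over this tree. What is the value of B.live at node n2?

1. n0.wid = "py"  [given at root]
2. n1.wid = "uk"  ["uk"]
3. n2.val = 21  [21]
4. n3.pre = 7  [terminal]
5. n4.wid = "yn"  ["yn"]
6. n5.wid = "vq"  ["vq"]
7. n6.pre = 26  [terminal]
8. n7.key = true  [terminal]
9. n5.acc = "vqw"  [S.wid ++ "w"]
10. n5.live = 8  [g.pre - 18]
11. n5.pre = true  [b.key == true]
12. n8.key = 15  [S₁.live * 2 - 1]
13. n9.key = true  [terminal]
14. n10.pre = 27  [terminal]
15. n11.live = 4  [terminal]
16. n8.env = true  [g.pre > 26]
17. n8.depth = "mu"  ["mu"]
18. n12.val = -8  [len(S₀.wid) - 10]
19. n13.key = false  [terminal]
20. n14.live = 11  [terminal]
21. n15.key = true  [terminal]
22. n12.ok = true  [b₀.key or b₁.key]
23. n12.live = -8  [B.val]
24. n12.depth = true  [a.live > 10]
25. n4.acc = "muz"  [A.depth ++ "z"]
26. n4.live = -9  [S₁.live - 17]
27. n4.pre = true  [B.live > -9]
28. n16.key = false  [terminal]
29. n2.ok = false  [b.key == true]
30. n2.live = -8  [(if S.pre then B.val else S.live) - 29]
31. n2.depth = false  [S.live > -9]
32. n1.acc = "pz"  ["pz"]
33. n1.live = 12  [12]
34. n1.pre = true  [B.depth == false]
35. n17.wid = "npz"  ["n" ++ S₁.acc]
36. n18.live = 22  [terminal]
37. n19.key = true  [terminal]
38. n20.val = 28  [len(S.wid) + 25]
39. n21.pre = 16  [terminal]
40. n20.ok = false  [g.pre > 16]
41. n20.live = 19  [g.pre * -1 + 35]
42. n20.depth = true  [g.pre > 15]
43. n17.acc = "znpz"  ["z" ++ S.wid]
44. n17.live = 28  [a.live * -1 + 50]
45. n17.pre = false  [B.ok == true]
46. n22.pre = 16  [terminal]
47. n0.acc = "kpy"  ["k" ++ S₀.wid]
48. n0.live = 8  [S₁.live - 4]
49. n0.pre = true  [S₁.pre == true]

-8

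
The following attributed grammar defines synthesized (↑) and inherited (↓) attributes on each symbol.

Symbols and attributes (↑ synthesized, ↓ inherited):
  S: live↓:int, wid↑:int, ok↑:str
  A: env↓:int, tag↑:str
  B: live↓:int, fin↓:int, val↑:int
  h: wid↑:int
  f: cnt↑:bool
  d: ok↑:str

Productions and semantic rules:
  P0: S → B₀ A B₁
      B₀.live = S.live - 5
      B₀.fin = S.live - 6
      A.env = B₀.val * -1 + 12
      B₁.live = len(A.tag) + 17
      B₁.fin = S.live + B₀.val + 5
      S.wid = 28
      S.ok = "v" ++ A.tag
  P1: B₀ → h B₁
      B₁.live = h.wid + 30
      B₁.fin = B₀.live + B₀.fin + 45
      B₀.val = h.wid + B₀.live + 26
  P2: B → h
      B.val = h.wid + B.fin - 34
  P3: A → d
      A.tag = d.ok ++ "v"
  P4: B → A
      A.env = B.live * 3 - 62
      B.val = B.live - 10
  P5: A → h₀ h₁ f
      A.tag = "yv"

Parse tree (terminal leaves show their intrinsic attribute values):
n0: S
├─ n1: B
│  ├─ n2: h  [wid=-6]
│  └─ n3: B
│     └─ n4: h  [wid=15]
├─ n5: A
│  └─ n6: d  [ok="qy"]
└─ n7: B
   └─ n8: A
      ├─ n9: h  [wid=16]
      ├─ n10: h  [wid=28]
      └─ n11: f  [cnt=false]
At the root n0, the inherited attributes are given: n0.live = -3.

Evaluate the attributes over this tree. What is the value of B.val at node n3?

1. n0.live = -3  [given at root]
2. n1.live = -8  [S.live - 5]
3. n1.fin = -9  [S.live - 6]
4. n2.wid = -6  [terminal]
5. n3.live = 24  [h.wid + 30]
6. n3.fin = 28  [B₀.live + B₀.fin + 45]
7. n4.wid = 15  [terminal]
8. n3.val = 9  [h.wid + B.fin - 34]
9. n1.val = 12  [h.wid + B₀.live + 26]
10. n5.env = 0  [B₀.val * -1 + 12]
11. n6.ok = "qy"  [terminal]
12. n5.tag = "qyv"  [d.ok ++ "v"]
13. n7.live = 20  [len(A.tag) + 17]
14. n7.fin = 14  [S.live + B₀.val + 5]
15. n8.env = -2  [B.live * 3 - 62]
16. n9.wid = 16  [terminal]
17. n10.wid = 28  [terminal]
18. n11.cnt = false  [terminal]
19. n8.tag = "yv"  ["yv"]
20. n7.val = 10  [B.live - 10]
21. n0.wid = 28  [28]
22. n0.ok = "vqyv"  ["v" ++ A.tag]

9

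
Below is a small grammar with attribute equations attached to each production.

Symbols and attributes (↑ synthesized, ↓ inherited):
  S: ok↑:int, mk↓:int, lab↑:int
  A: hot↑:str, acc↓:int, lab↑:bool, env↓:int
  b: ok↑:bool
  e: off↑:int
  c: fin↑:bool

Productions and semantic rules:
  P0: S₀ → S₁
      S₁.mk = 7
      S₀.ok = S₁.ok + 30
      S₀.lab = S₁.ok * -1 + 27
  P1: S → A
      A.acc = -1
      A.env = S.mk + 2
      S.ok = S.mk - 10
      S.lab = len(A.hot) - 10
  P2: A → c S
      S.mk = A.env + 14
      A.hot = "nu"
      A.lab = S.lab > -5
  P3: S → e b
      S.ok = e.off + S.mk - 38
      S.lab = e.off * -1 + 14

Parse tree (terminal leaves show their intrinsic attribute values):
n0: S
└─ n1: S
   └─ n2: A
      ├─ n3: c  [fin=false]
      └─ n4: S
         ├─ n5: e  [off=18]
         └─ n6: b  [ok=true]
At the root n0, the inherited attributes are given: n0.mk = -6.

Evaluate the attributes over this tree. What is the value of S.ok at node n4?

1. n0.mk = -6  [given at root]
2. n1.mk = 7  [7]
3. n2.acc = -1  [-1]
4. n2.env = 9  [S.mk + 2]
5. n3.fin = false  [terminal]
6. n4.mk = 23  [A.env + 14]
7. n5.off = 18  [terminal]
8. n6.ok = true  [terminal]
9. n4.ok = 3  [e.off + S.mk - 38]
10. n4.lab = -4  [e.off * -1 + 14]
11. n2.hot = "nu"  ["nu"]
12. n2.lab = true  [S.lab > -5]
13. n1.ok = -3  [S.mk - 10]
14. n1.lab = -8  [len(A.hot) - 10]
15. n0.ok = 27  [S₁.ok + 30]
16. n0.lab = 30  [S₁.ok * -1 + 27]

3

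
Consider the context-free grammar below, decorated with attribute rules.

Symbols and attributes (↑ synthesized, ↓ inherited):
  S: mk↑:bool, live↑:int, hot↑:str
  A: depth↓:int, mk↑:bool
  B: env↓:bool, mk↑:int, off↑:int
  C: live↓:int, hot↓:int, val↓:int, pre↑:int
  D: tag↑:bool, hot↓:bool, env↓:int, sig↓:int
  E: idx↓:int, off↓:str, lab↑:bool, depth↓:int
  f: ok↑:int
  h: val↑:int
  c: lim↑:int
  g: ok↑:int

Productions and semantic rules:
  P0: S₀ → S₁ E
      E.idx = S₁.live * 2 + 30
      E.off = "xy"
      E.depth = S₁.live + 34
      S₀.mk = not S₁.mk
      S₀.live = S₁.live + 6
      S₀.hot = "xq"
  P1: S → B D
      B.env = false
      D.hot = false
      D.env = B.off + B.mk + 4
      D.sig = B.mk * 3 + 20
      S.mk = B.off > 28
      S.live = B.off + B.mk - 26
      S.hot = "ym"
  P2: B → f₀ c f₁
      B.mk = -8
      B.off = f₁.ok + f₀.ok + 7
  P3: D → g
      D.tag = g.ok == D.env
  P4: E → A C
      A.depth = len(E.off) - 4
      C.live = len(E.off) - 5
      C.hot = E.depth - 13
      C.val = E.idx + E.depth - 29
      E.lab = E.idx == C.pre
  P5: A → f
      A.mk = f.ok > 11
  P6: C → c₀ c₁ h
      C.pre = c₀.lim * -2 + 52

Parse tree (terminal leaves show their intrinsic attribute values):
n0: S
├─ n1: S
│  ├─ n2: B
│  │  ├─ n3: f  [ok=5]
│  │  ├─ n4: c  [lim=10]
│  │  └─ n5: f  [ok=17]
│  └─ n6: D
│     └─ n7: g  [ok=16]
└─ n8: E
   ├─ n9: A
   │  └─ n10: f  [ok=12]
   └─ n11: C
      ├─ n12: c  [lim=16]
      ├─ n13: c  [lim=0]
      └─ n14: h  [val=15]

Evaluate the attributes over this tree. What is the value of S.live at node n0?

1. n2.env = false  [false]
2. n3.ok = 5  [terminal]
3. n4.lim = 10  [terminal]
4. n5.ok = 17  [terminal]
5. n2.mk = -8  [-8]
6. n2.off = 29  [f₁.ok + f₀.ok + 7]
7. n6.hot = false  [false]
8. n6.env = 25  [B.off + B.mk + 4]
9. n6.sig = -4  [B.mk * 3 + 20]
10. n7.ok = 16  [terminal]
11. n6.tag = false  [g.ok == D.env]
12. n1.mk = true  [B.off > 28]
13. n1.live = -5  [B.off + B.mk - 26]
14. n1.hot = "ym"  ["ym"]
15. n8.idx = 20  [S₁.live * 2 + 30]
16. n8.off = "xy"  ["xy"]
17. n8.depth = 29  [S₁.live + 34]
18. n9.depth = -2  [len(E.off) - 4]
19. n10.ok = 12  [terminal]
20. n9.mk = true  [f.ok > 11]
21. n11.live = -3  [len(E.off) - 5]
22. n11.hot = 16  [E.depth - 13]
23. n11.val = 20  [E.idx + E.depth - 29]
24. n12.lim = 16  [terminal]
25. n13.lim = 0  [terminal]
26. n14.val = 15  [terminal]
27. n11.pre = 20  [c₀.lim * -2 + 52]
28. n8.lab = true  [E.idx == C.pre]
29. n0.mk = false  [not S₁.mk]
30. n0.live = 1  [S₁.live + 6]
31. n0.hot = "xq"  ["xq"]

1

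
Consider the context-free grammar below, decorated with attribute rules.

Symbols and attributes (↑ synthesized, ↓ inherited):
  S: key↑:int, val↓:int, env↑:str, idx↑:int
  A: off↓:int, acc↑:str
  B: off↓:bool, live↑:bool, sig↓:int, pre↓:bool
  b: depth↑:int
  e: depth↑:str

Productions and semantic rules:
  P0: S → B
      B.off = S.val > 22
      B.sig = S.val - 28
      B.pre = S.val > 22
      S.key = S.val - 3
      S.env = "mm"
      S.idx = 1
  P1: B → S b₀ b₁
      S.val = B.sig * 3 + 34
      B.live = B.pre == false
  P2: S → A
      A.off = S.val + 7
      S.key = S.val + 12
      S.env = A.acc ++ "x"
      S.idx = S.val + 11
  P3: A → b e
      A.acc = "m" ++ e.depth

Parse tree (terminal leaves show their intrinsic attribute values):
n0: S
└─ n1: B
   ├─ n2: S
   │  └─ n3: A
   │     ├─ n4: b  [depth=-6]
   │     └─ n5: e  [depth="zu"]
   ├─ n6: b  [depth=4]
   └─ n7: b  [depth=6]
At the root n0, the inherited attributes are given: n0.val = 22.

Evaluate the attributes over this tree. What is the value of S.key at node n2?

28

1. n0.val = 22  [given at root]
2. n1.off = false  [S.val > 22]
3. n1.sig = -6  [S.val - 28]
4. n1.pre = false  [S.val > 22]
5. n2.val = 16  [B.sig * 3 + 34]
6. n3.off = 23  [S.val + 7]
7. n4.depth = -6  [terminal]
8. n5.depth = "zu"  [terminal]
9. n3.acc = "mzu"  ["m" ++ e.depth]
10. n2.key = 28  [S.val + 12]
11. n2.env = "mzux"  [A.acc ++ "x"]
12. n2.idx = 27  [S.val + 11]
13. n6.depth = 4  [terminal]
14. n7.depth = 6  [terminal]
15. n1.live = true  [B.pre == false]
16. n0.key = 19  [S.val - 3]
17. n0.env = "mm"  ["mm"]
18. n0.idx = 1  [1]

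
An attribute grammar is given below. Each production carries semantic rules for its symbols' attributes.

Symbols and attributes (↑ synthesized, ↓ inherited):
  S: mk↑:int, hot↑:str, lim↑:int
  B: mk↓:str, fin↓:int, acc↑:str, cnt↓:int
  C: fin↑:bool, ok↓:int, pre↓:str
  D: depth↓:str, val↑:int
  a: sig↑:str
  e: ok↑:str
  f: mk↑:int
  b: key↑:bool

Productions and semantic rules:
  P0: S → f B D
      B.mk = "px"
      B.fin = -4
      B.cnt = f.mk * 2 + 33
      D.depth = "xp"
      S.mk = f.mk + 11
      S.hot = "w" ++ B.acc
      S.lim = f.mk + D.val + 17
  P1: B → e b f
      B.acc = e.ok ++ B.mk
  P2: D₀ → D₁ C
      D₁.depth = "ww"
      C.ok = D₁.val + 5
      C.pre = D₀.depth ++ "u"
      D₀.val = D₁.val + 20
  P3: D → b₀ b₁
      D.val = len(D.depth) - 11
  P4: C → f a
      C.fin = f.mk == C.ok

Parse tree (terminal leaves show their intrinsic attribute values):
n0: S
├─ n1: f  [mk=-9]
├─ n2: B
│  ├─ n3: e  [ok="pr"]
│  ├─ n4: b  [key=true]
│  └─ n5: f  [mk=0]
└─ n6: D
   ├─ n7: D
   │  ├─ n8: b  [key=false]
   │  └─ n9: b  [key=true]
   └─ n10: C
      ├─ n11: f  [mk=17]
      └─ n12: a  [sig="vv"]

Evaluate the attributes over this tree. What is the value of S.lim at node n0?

1. n1.mk = -9  [terminal]
2. n2.mk = "px"  ["px"]
3. n2.fin = -4  [-4]
4. n2.cnt = 15  [f.mk * 2 + 33]
5. n3.ok = "pr"  [terminal]
6. n4.key = true  [terminal]
7. n5.mk = 0  [terminal]
8. n2.acc = "prpx"  [e.ok ++ B.mk]
9. n6.depth = "xp"  ["xp"]
10. n7.depth = "ww"  ["ww"]
11. n8.key = false  [terminal]
12. n9.key = true  [terminal]
13. n7.val = -9  [len(D.depth) - 11]
14. n10.ok = -4  [D₁.val + 5]
15. n10.pre = "xpu"  [D₀.depth ++ "u"]
16. n11.mk = 17  [terminal]
17. n12.sig = "vv"  [terminal]
18. n10.fin = false  [f.mk == C.ok]
19. n6.val = 11  [D₁.val + 20]
20. n0.mk = 2  [f.mk + 11]
21. n0.hot = "wprpx"  ["w" ++ B.acc]
22. n0.lim = 19  [f.mk + D.val + 17]

19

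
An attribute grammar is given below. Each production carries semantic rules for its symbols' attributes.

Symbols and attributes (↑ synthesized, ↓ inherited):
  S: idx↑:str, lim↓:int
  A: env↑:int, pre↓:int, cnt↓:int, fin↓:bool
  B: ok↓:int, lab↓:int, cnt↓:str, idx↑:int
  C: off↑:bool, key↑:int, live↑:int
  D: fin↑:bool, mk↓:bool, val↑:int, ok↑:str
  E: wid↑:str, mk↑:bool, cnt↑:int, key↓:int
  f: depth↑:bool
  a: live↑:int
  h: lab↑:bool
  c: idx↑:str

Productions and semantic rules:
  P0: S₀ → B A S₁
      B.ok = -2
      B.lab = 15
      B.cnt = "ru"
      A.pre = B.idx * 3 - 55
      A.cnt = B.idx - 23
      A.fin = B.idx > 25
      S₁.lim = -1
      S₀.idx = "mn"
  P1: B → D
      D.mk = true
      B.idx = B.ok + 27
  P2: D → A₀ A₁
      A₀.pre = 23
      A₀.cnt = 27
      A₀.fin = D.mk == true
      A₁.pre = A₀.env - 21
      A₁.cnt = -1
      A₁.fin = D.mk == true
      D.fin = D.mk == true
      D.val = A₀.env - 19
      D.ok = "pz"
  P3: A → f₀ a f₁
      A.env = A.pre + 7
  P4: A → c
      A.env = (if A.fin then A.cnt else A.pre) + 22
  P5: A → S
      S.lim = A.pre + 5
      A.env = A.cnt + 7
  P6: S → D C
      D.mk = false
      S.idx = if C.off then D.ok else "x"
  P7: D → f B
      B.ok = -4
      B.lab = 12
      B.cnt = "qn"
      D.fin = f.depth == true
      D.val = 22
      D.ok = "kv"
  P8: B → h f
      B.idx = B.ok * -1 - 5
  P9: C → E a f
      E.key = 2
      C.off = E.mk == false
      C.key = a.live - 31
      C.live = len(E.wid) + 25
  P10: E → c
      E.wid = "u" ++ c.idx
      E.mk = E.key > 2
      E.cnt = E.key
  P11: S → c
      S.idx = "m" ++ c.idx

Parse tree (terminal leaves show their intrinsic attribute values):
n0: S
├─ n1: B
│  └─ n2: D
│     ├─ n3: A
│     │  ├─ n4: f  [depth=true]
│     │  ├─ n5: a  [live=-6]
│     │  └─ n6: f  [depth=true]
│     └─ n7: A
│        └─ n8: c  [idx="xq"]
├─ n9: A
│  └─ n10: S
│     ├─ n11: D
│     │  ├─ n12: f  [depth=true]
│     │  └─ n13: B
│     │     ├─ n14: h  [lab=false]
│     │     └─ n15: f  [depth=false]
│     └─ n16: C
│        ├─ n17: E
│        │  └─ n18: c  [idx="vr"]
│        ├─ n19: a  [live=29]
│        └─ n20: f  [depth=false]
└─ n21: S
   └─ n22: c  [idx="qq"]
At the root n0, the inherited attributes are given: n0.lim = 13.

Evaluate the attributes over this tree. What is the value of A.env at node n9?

1. n0.lim = 13  [given at root]
2. n1.ok = -2  [-2]
3. n1.lab = 15  [15]
4. n1.cnt = "ru"  ["ru"]
5. n2.mk = true  [true]
6. n3.pre = 23  [23]
7. n3.cnt = 27  [27]
8. n3.fin = true  [D.mk == true]
9. n4.depth = true  [terminal]
10. n5.live = -6  [terminal]
11. n6.depth = true  [terminal]
12. n3.env = 30  [A.pre + 7]
13. n7.pre = 9  [A₀.env - 21]
14. n7.cnt = -1  [-1]
15. n7.fin = true  [D.mk == true]
16. n8.idx = "xq"  [terminal]
17. n7.env = 21  [(if A.fin then A.cnt else A.pre) + 22]
18. n2.fin = true  [D.mk == true]
19. n2.val = 11  [A₀.env - 19]
20. n2.ok = "pz"  ["pz"]
21. n1.idx = 25  [B.ok + 27]
22. n9.pre = 20  [B.idx * 3 - 55]
23. n9.cnt = 2  [B.idx - 23]
24. n9.fin = false  [B.idx > 25]
25. n10.lim = 25  [A.pre + 5]
26. n11.mk = false  [false]
27. n12.depth = true  [terminal]
28. n13.ok = -4  [-4]
29. n13.lab = 12  [12]
30. n13.cnt = "qn"  ["qn"]
31. n14.lab = false  [terminal]
32. n15.depth = false  [terminal]
33. n13.idx = -1  [B.ok * -1 - 5]
34. n11.fin = true  [f.depth == true]
35. n11.val = 22  [22]
36. n11.ok = "kv"  ["kv"]
37. n17.key = 2  [2]
38. n18.idx = "vr"  [terminal]
39. n17.wid = "uvr"  ["u" ++ c.idx]
40. n17.mk = false  [E.key > 2]
41. n17.cnt = 2  [E.key]
42. n19.live = 29  [terminal]
43. n20.depth = false  [terminal]
44. n16.off = true  [E.mk == false]
45. n16.key = -2  [a.live - 31]
46. n16.live = 28  [len(E.wid) + 25]
47. n10.idx = "kv"  [if C.off then D.ok else "x"]
48. n9.env = 9  [A.cnt + 7]
49. n21.lim = -1  [-1]
50. n22.idx = "qq"  [terminal]
51. n21.idx = "mqq"  ["m" ++ c.idx]
52. n0.idx = "mn"  ["mn"]

9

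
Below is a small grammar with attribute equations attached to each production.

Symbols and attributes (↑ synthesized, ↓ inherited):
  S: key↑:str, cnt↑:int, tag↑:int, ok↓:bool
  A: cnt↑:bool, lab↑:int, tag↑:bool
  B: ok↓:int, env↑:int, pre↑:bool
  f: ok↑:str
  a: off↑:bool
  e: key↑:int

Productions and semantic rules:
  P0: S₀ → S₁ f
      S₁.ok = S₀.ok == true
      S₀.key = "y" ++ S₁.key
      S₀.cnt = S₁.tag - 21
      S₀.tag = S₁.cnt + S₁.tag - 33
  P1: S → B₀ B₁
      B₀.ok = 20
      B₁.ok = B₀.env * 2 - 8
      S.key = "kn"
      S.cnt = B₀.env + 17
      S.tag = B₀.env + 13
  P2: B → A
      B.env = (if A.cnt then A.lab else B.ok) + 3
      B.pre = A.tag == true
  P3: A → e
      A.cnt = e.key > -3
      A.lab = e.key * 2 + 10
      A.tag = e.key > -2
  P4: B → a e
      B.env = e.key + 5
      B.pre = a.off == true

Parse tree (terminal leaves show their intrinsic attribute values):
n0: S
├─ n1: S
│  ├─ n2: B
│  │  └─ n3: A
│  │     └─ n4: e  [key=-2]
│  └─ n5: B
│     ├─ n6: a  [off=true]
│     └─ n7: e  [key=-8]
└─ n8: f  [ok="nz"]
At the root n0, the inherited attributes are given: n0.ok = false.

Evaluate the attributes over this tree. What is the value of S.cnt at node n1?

1. n0.ok = false  [given at root]
2. n1.ok = false  [S₀.ok == true]
3. n2.ok = 20  [20]
4. n4.key = -2  [terminal]
5. n3.cnt = true  [e.key > -3]
6. n3.lab = 6  [e.key * 2 + 10]
7. n3.tag = false  [e.key > -2]
8. n2.env = 9  [(if A.cnt then A.lab else B.ok) + 3]
9. n2.pre = false  [A.tag == true]
10. n5.ok = 10  [B₀.env * 2 - 8]
11. n6.off = true  [terminal]
12. n7.key = -8  [terminal]
13. n5.env = -3  [e.key + 5]
14. n5.pre = true  [a.off == true]
15. n1.key = "kn"  ["kn"]
16. n1.cnt = 26  [B₀.env + 17]
17. n1.tag = 22  [B₀.env + 13]
18. n8.ok = "nz"  [terminal]
19. n0.key = "ykn"  ["y" ++ S₁.key]
20. n0.cnt = 1  [S₁.tag - 21]
21. n0.tag = 15  [S₁.cnt + S₁.tag - 33]

26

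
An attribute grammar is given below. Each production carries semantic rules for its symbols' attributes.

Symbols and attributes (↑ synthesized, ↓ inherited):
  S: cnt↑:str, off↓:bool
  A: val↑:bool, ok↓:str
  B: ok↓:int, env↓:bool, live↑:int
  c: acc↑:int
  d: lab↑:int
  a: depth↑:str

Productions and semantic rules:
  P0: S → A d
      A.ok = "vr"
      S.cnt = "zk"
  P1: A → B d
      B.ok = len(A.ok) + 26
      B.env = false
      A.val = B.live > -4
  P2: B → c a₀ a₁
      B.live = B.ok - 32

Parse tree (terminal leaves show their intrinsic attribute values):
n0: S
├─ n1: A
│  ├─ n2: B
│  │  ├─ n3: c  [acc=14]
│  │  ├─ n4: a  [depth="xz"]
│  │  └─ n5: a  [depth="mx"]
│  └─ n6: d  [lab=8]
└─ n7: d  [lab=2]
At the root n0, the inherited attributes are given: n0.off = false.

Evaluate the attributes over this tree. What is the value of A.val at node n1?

1. n0.off = false  [given at root]
2. n1.ok = "vr"  ["vr"]
3. n2.ok = 28  [len(A.ok) + 26]
4. n2.env = false  [false]
5. n3.acc = 14  [terminal]
6. n4.depth = "xz"  [terminal]
7. n5.depth = "mx"  [terminal]
8. n2.live = -4  [B.ok - 32]
9. n6.lab = 8  [terminal]
10. n1.val = false  [B.live > -4]
11. n7.lab = 2  [terminal]
12. n0.cnt = "zk"  ["zk"]

false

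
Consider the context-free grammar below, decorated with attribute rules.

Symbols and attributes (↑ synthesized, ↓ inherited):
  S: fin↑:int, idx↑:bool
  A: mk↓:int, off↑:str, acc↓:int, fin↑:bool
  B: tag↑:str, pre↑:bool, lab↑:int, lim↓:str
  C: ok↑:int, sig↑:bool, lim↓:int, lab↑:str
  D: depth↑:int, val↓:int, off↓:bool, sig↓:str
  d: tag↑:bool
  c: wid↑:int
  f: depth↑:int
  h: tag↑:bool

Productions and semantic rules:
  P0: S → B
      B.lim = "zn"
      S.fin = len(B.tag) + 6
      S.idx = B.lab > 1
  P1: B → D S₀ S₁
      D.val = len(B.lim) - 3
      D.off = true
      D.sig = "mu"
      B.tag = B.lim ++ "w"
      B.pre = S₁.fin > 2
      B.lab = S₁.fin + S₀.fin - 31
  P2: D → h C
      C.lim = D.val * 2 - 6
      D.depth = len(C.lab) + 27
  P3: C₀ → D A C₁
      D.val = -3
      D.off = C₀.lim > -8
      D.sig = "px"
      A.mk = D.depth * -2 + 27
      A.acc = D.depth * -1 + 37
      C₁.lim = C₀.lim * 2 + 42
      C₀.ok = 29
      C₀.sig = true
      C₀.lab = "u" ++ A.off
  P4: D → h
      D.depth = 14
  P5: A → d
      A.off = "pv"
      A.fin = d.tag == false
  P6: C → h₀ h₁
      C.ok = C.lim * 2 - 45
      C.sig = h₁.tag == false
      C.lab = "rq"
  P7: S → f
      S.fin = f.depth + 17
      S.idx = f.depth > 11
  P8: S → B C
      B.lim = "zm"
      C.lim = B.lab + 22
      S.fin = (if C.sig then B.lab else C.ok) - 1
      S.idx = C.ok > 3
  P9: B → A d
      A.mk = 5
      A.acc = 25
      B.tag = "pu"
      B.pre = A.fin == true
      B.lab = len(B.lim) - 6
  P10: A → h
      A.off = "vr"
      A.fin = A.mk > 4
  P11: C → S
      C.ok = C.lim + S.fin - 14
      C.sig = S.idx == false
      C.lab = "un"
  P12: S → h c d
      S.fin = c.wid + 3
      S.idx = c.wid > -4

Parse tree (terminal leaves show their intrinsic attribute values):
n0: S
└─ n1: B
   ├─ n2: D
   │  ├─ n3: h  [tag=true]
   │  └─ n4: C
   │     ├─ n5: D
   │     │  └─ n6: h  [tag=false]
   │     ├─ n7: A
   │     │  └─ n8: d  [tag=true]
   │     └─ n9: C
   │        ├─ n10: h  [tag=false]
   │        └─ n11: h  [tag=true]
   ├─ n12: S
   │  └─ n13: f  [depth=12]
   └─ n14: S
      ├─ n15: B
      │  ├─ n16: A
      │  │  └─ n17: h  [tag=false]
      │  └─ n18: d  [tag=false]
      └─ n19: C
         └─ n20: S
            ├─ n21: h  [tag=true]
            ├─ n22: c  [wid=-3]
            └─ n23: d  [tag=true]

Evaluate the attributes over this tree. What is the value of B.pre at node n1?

true

1. n1.lim = "zn"  ["zn"]
2. n2.val = -1  [len(B.lim) - 3]
3. n2.off = true  [true]
4. n2.sig = "mu"  ["mu"]
5. n3.tag = true  [terminal]
6. n4.lim = -8  [D.val * 2 - 6]
7. n5.val = -3  [-3]
8. n5.off = false  [C₀.lim > -8]
9. n5.sig = "px"  ["px"]
10. n6.tag = false  [terminal]
11. n5.depth = 14  [14]
12. n7.mk = -1  [D.depth * -2 + 27]
13. n7.acc = 23  [D.depth * -1 + 37]
14. n8.tag = true  [terminal]
15. n7.off = "pv"  ["pv"]
16. n7.fin = false  [d.tag == false]
17. n9.lim = 26  [C₀.lim * 2 + 42]
18. n10.tag = false  [terminal]
19. n11.tag = true  [terminal]
20. n9.ok = 7  [C.lim * 2 - 45]
21. n9.sig = false  [h₁.tag == false]
22. n9.lab = "rq"  ["rq"]
23. n4.ok = 29  [29]
24. n4.sig = true  [true]
25. n4.lab = "upv"  ["u" ++ A.off]
26. n2.depth = 30  [len(C.lab) + 27]
27. n13.depth = 12  [terminal]
28. n12.fin = 29  [f.depth + 17]
29. n12.idx = true  [f.depth > 11]
30. n15.lim = "zm"  ["zm"]
31. n16.mk = 5  [5]
32. n16.acc = 25  [25]
33. n17.tag = false  [terminal]
34. n16.off = "vr"  ["vr"]
35. n16.fin = true  [A.mk > 4]
36. n18.tag = false  [terminal]
37. n15.tag = "pu"  ["pu"]
38. n15.pre = true  [A.fin == true]
39. n15.lab = -4  [len(B.lim) - 6]
40. n19.lim = 18  [B.lab + 22]
41. n21.tag = true  [terminal]
42. n22.wid = -3  [terminal]
43. n23.tag = true  [terminal]
44. n20.fin = 0  [c.wid + 3]
45. n20.idx = true  [c.wid > -4]
46. n19.ok = 4  [C.lim + S.fin - 14]
47. n19.sig = false  [S.idx == false]
48. n19.lab = "un"  ["un"]
49. n14.fin = 3  [(if C.sig then B.lab else C.ok) - 1]
50. n14.idx = true  [C.ok > 3]
51. n1.tag = "znw"  [B.lim ++ "w"]
52. n1.pre = true  [S₁.fin > 2]
53. n1.lab = 1  [S₁.fin + S₀.fin - 31]
54. n0.fin = 9  [len(B.tag) + 6]
55. n0.idx = false  [B.lab > 1]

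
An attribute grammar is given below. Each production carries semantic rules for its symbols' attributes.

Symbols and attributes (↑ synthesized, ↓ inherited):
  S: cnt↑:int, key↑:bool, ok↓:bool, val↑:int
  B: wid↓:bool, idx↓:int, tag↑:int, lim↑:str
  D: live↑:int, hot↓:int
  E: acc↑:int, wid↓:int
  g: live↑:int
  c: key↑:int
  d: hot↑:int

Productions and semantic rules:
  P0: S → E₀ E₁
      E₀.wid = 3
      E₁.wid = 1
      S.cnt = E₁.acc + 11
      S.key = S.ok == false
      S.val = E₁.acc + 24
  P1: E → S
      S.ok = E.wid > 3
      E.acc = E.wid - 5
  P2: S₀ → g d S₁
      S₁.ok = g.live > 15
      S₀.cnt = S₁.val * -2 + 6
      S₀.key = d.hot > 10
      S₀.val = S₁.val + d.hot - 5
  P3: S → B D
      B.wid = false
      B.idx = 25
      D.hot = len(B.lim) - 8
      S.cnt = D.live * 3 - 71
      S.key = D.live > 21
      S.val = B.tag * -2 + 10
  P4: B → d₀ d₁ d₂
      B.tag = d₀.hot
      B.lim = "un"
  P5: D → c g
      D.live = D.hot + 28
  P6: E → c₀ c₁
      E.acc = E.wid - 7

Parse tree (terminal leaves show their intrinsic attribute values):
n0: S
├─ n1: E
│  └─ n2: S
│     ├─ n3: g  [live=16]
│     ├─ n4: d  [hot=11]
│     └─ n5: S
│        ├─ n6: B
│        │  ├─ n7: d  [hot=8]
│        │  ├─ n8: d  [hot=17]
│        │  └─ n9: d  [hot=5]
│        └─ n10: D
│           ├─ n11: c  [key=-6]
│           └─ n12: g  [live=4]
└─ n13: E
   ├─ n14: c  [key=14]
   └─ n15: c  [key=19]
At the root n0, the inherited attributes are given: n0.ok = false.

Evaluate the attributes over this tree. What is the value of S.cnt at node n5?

-5

1. n0.ok = false  [given at root]
2. n1.wid = 3  [3]
3. n2.ok = false  [E.wid > 3]
4. n3.live = 16  [terminal]
5. n4.hot = 11  [terminal]
6. n5.ok = true  [g.live > 15]
7. n6.wid = false  [false]
8. n6.idx = 25  [25]
9. n7.hot = 8  [terminal]
10. n8.hot = 17  [terminal]
11. n9.hot = 5  [terminal]
12. n6.tag = 8  [d₀.hot]
13. n6.lim = "un"  ["un"]
14. n10.hot = -6  [len(B.lim) - 8]
15. n11.key = -6  [terminal]
16. n12.live = 4  [terminal]
17. n10.live = 22  [D.hot + 28]
18. n5.cnt = -5  [D.live * 3 - 71]
19. n5.key = true  [D.live > 21]
20. n5.val = -6  [B.tag * -2 + 10]
21. n2.cnt = 18  [S₁.val * -2 + 6]
22. n2.key = true  [d.hot > 10]
23. n2.val = 0  [S₁.val + d.hot - 5]
24. n1.acc = -2  [E.wid - 5]
25. n13.wid = 1  [1]
26. n14.key = 14  [terminal]
27. n15.key = 19  [terminal]
28. n13.acc = -6  [E.wid - 7]
29. n0.cnt = 5  [E₁.acc + 11]
30. n0.key = true  [S.ok == false]
31. n0.val = 18  [E₁.acc + 24]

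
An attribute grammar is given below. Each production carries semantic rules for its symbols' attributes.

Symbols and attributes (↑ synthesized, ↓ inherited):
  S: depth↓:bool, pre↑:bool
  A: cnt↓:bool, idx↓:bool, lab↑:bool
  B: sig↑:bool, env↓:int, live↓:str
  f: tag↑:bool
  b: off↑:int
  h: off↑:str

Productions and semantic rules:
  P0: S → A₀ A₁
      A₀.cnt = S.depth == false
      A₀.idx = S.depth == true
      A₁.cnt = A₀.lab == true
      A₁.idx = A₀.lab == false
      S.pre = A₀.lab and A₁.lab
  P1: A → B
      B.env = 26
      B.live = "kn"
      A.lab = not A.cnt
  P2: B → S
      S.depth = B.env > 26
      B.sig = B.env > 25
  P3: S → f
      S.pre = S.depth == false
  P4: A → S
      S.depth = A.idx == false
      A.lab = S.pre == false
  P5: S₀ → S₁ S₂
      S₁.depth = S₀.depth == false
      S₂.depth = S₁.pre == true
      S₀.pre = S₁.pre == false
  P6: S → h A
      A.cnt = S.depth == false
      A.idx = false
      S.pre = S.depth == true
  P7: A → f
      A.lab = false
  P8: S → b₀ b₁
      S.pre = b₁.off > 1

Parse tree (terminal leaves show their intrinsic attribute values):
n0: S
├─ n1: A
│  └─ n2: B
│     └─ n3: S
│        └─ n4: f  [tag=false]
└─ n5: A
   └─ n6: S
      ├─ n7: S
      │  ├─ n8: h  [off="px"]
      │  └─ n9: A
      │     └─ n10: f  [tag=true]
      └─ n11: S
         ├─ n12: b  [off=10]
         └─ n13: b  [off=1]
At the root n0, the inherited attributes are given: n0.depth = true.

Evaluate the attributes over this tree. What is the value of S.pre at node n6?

1. n0.depth = true  [given at root]
2. n1.cnt = false  [S.depth == false]
3. n1.idx = true  [S.depth == true]
4. n2.env = 26  [26]
5. n2.live = "kn"  ["kn"]
6. n3.depth = false  [B.env > 26]
7. n4.tag = false  [terminal]
8. n3.pre = true  [S.depth == false]
9. n2.sig = true  [B.env > 25]
10. n1.lab = true  [not A.cnt]
11. n5.cnt = true  [A₀.lab == true]
12. n5.idx = false  [A₀.lab == false]
13. n6.depth = true  [A.idx == false]
14. n7.depth = false  [S₀.depth == false]
15. n8.off = "px"  [terminal]
16. n9.cnt = true  [S.depth == false]
17. n9.idx = false  [false]
18. n10.tag = true  [terminal]
19. n9.lab = false  [false]
20. n7.pre = false  [S.depth == true]
21. n11.depth = false  [S₁.pre == true]
22. n12.off = 10  [terminal]
23. n13.off = 1  [terminal]
24. n11.pre = false  [b₁.off > 1]
25. n6.pre = true  [S₁.pre == false]
26. n5.lab = false  [S.pre == false]
27. n0.pre = false  [A₀.lab and A₁.lab]

true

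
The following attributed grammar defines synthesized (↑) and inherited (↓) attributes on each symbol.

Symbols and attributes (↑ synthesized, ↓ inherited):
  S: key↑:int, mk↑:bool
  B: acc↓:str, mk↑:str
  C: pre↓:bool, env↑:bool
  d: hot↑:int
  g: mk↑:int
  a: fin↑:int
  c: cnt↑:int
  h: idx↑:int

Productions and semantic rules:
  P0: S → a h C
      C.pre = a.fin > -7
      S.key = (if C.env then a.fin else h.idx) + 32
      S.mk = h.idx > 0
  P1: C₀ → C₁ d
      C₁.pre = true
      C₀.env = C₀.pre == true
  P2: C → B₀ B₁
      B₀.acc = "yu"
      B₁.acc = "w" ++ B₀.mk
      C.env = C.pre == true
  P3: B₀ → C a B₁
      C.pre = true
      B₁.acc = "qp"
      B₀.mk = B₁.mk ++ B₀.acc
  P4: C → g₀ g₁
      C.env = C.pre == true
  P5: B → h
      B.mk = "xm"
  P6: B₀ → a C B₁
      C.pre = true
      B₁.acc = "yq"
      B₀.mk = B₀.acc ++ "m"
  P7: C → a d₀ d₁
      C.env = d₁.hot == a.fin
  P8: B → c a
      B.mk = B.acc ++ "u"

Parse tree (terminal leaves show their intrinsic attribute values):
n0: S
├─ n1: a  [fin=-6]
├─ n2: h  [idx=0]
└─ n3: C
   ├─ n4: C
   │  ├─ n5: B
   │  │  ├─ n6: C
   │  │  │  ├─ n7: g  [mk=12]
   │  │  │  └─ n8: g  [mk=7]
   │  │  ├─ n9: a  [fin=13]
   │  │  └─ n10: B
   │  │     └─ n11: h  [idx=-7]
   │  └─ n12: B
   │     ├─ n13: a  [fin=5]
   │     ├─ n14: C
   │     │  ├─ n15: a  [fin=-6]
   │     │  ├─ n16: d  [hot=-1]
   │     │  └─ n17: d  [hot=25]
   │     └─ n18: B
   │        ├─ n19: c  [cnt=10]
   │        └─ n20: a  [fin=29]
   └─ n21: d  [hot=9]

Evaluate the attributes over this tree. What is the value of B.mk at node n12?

"wxmyum"

1. n1.fin = -6  [terminal]
2. n2.idx = 0  [terminal]
3. n3.pre = true  [a.fin > -7]
4. n4.pre = true  [true]
5. n5.acc = "yu"  ["yu"]
6. n6.pre = true  [true]
7. n7.mk = 12  [terminal]
8. n8.mk = 7  [terminal]
9. n6.env = true  [C.pre == true]
10. n9.fin = 13  [terminal]
11. n10.acc = "qp"  ["qp"]
12. n11.idx = -7  [terminal]
13. n10.mk = "xm"  ["xm"]
14. n5.mk = "xmyu"  [B₁.mk ++ B₀.acc]
15. n12.acc = "wxmyu"  ["w" ++ B₀.mk]
16. n13.fin = 5  [terminal]
17. n14.pre = true  [true]
18. n15.fin = -6  [terminal]
19. n16.hot = -1  [terminal]
20. n17.hot = 25  [terminal]
21. n14.env = false  [d₁.hot == a.fin]
22. n18.acc = "yq"  ["yq"]
23. n19.cnt = 10  [terminal]
24. n20.fin = 29  [terminal]
25. n18.mk = "yqu"  [B.acc ++ "u"]
26. n12.mk = "wxmyum"  [B₀.acc ++ "m"]
27. n4.env = true  [C.pre == true]
28. n21.hot = 9  [terminal]
29. n3.env = true  [C₀.pre == true]
30. n0.key = 26  [(if C.env then a.fin else h.idx) + 32]
31. n0.mk = false  [h.idx > 0]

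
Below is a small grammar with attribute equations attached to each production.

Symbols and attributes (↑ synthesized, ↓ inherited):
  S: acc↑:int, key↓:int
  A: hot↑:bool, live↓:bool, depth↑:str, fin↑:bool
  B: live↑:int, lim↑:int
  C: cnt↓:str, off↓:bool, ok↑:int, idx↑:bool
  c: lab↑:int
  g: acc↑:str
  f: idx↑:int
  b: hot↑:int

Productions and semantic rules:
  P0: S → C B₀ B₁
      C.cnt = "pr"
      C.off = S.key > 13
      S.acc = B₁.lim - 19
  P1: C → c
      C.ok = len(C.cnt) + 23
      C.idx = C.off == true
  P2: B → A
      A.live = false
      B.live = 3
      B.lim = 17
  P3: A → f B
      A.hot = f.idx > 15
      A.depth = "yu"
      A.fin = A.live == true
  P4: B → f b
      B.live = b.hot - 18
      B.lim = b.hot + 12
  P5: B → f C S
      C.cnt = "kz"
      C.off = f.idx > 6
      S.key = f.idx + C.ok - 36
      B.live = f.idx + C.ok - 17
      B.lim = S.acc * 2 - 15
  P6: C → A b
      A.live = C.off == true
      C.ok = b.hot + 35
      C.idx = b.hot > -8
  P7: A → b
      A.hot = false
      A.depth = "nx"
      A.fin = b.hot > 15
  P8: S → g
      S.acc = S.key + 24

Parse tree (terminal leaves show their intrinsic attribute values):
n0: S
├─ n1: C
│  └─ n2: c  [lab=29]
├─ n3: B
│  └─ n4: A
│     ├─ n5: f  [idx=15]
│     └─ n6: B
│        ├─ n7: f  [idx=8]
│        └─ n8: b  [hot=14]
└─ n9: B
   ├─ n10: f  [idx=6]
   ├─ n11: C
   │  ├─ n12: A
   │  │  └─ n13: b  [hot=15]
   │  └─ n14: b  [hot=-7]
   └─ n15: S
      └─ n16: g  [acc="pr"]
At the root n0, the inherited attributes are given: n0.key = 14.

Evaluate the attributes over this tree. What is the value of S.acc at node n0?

1. n0.key = 14  [given at root]
2. n1.cnt = "pr"  ["pr"]
3. n1.off = true  [S.key > 13]
4. n2.lab = 29  [terminal]
5. n1.ok = 25  [len(C.cnt) + 23]
6. n1.idx = true  [C.off == true]
7. n4.live = false  [false]
8. n5.idx = 15  [terminal]
9. n7.idx = 8  [terminal]
10. n8.hot = 14  [terminal]
11. n6.live = -4  [b.hot - 18]
12. n6.lim = 26  [b.hot + 12]
13. n4.hot = false  [f.idx > 15]
14. n4.depth = "yu"  ["yu"]
15. n4.fin = false  [A.live == true]
16. n3.live = 3  [3]
17. n3.lim = 17  [17]
18. n10.idx = 6  [terminal]
19. n11.cnt = "kz"  ["kz"]
20. n11.off = false  [f.idx > 6]
21. n12.live = false  [C.off == true]
22. n13.hot = 15  [terminal]
23. n12.hot = false  [false]
24. n12.depth = "nx"  ["nx"]
25. n12.fin = false  [b.hot > 15]
26. n14.hot = -7  [terminal]
27. n11.ok = 28  [b.hot + 35]
28. n11.idx = true  [b.hot > -8]
29. n15.key = -2  [f.idx + C.ok - 36]
30. n16.acc = "pr"  [terminal]
31. n15.acc = 22  [S.key + 24]
32. n9.live = 17  [f.idx + C.ok - 17]
33. n9.lim = 29  [S.acc * 2 - 15]
34. n0.acc = 10  [B₁.lim - 19]

10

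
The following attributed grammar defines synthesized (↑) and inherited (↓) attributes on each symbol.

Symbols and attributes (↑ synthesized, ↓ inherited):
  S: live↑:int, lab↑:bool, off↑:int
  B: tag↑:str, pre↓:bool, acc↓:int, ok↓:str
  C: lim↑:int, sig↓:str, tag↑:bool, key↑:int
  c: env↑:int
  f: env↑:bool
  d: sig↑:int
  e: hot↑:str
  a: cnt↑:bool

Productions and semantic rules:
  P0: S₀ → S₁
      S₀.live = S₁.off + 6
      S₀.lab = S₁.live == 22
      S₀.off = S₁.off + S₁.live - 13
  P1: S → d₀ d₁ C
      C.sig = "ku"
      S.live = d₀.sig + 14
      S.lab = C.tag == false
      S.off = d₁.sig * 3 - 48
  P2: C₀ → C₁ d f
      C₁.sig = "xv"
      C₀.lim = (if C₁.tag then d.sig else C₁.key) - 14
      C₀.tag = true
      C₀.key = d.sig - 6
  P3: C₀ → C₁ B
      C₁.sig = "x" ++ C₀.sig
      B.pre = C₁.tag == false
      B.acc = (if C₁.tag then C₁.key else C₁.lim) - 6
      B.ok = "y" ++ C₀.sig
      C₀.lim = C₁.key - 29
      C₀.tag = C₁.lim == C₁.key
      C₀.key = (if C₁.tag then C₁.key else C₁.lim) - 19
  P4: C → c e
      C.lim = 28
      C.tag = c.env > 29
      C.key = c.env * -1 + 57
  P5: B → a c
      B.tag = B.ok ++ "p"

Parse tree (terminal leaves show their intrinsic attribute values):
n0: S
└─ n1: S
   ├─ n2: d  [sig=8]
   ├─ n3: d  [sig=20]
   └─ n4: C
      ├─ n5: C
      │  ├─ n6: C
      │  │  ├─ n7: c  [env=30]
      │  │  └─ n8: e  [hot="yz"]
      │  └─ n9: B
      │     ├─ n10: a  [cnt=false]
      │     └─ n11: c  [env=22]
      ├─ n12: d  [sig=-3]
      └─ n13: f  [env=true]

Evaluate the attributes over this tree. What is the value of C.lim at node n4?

-6

1. n2.sig = 8  [terminal]
2. n3.sig = 20  [terminal]
3. n4.sig = "ku"  ["ku"]
4. n5.sig = "xv"  ["xv"]
5. n6.sig = "xxv"  ["x" ++ C₀.sig]
6. n7.env = 30  [terminal]
7. n8.hot = "yz"  [terminal]
8. n6.lim = 28  [28]
9. n6.tag = true  [c.env > 29]
10. n6.key = 27  [c.env * -1 + 57]
11. n9.pre = false  [C₁.tag == false]
12. n9.acc = 21  [(if C₁.tag then C₁.key else C₁.lim) - 6]
13. n9.ok = "yxv"  ["y" ++ C₀.sig]
14. n10.cnt = false  [terminal]
15. n11.env = 22  [terminal]
16. n9.tag = "yxvp"  [B.ok ++ "p"]
17. n5.lim = -2  [C₁.key - 29]
18. n5.tag = false  [C₁.lim == C₁.key]
19. n5.key = 8  [(if C₁.tag then C₁.key else C₁.lim) - 19]
20. n12.sig = -3  [terminal]
21. n13.env = true  [terminal]
22. n4.lim = -6  [(if C₁.tag then d.sig else C₁.key) - 14]
23. n4.tag = true  [true]
24. n4.key = -9  [d.sig - 6]
25. n1.live = 22  [d₀.sig + 14]
26. n1.lab = false  [C.tag == false]
27. n1.off = 12  [d₁.sig * 3 - 48]
28. n0.live = 18  [S₁.off + 6]
29. n0.lab = true  [S₁.live == 22]
30. n0.off = 21  [S₁.off + S₁.live - 13]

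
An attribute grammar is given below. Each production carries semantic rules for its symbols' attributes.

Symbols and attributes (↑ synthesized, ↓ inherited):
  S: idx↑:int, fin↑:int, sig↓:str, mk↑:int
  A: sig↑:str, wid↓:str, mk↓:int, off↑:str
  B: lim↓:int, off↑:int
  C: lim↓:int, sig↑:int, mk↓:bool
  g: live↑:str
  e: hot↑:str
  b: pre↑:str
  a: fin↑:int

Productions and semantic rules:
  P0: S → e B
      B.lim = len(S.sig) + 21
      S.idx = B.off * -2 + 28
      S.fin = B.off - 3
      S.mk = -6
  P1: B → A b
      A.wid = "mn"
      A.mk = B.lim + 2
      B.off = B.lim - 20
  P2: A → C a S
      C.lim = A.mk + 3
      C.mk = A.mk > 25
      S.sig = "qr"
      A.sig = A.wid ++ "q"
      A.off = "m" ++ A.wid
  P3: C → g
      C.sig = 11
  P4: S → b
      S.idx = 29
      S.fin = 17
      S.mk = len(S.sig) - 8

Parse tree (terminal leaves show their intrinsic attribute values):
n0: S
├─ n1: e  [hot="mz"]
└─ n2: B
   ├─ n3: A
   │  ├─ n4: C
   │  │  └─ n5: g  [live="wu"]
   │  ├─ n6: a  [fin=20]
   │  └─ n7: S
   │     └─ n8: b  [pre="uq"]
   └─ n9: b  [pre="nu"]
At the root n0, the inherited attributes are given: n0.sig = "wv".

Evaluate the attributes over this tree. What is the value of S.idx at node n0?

1. n0.sig = "wv"  [given at root]
2. n1.hot = "mz"  [terminal]
3. n2.lim = 23  [len(S.sig) + 21]
4. n3.wid = "mn"  ["mn"]
5. n3.mk = 25  [B.lim + 2]
6. n4.lim = 28  [A.mk + 3]
7. n4.mk = false  [A.mk > 25]
8. n5.live = "wu"  [terminal]
9. n4.sig = 11  [11]
10. n6.fin = 20  [terminal]
11. n7.sig = "qr"  ["qr"]
12. n8.pre = "uq"  [terminal]
13. n7.idx = 29  [29]
14. n7.fin = 17  [17]
15. n7.mk = -6  [len(S.sig) - 8]
16. n3.sig = "mnq"  [A.wid ++ "q"]
17. n3.off = "mmn"  ["m" ++ A.wid]
18. n9.pre = "nu"  [terminal]
19. n2.off = 3  [B.lim - 20]
20. n0.idx = 22  [B.off * -2 + 28]
21. n0.fin = 0  [B.off - 3]
22. n0.mk = -6  [-6]

22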